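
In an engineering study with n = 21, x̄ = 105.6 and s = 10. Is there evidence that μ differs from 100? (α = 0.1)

t = (x̄ - μ₀)/(s/√n) = (105.6 - 100)/(10/√21) = 2.566. df = 20, critical t = ±1.725. Reject H₀.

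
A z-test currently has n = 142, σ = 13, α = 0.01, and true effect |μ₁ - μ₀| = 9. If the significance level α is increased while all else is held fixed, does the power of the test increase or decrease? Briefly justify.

Power increases: a larger α lowers the critical value, so more of the H₁ sampling distribution falls in the rejection region.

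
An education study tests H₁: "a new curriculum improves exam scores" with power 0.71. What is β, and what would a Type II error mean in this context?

β = 1 - power = 1 - 0.71 = 0.29. A Type II error is failing to reject H₀ when H₀ is false (false negative) — here, failing to conclude that a new curriculum improves exam scores when in fact it is true. Consequence: keeping the old curriculum when the new one would have helped students.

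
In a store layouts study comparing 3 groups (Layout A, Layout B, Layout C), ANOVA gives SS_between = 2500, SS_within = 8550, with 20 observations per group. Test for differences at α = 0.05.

df_between = 2, df_within = 57. F = MS_between/MS_within = 1250.0/150.0 = 8.333. F_crit ≈ 3.159. Reject H₀. At least one mean differs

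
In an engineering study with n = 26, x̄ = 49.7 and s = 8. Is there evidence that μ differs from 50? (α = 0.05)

t = (x̄ - μ₀)/(s/√n) = (49.7 - 50)/(8/√26) = -0.191. df = 25, critical t = ±2.06. Fail to reject H₀.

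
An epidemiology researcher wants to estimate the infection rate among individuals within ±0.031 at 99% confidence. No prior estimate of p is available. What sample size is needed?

Conservative approach: use p = 0.5 (maximizes p(1-p) = 0.25). n = z²(0.25)/E² = 2.576²×0.25/0.031² = 1726.3 → n = 1727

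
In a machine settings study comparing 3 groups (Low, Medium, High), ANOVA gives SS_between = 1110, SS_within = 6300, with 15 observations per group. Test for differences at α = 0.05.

df_between = 2, df_within = 42. F = MS_between/MS_within = 555.0/150.0 = 3.7. F_crit ≈ 3.22. Reject H₀. At least one mean differs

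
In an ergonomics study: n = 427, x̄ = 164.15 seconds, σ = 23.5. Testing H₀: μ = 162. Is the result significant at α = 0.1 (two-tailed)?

z = (164.15 - 162)/(23.5/√427) = 1.891. Since |z| > 1.645, significant at α = 0.1.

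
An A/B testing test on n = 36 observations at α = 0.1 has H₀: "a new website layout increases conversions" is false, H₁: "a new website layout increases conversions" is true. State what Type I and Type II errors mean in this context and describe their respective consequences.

Type I (false positive): concluding that a new website layout increases conversions when it is not — rolling out a layout that doesn't actually help — wasted engineering effort. Type II (false negative): failing to conclude that a new website layout increases conversions when it is — discarding a layout that would have improved conversions — lost revenue. Which is costlier depends on domain priorities and is a judgement call rather than a statistical fact.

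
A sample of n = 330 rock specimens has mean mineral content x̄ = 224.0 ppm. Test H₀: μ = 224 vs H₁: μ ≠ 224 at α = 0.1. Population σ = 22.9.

z = (x̄ - μ₀)/(σ/√n) = (224.0 - 224)/(22.9/√330) = 0.0. Critical value: ±1.645. Since |0.0| ≤ 1.645, Fail to reject H₀.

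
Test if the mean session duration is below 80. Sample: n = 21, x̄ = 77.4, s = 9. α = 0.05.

t = (77.4 - 80)/(9/√21) = -1.324, df = 20. Critical t = -1.725. Fail to reject H₀.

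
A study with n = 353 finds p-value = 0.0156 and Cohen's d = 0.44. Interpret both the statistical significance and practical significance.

Statistically significant (p = 0.0156 < 0.05). Cohen's d = 0.44 indicates a small effect size. Both statistical and practical significance should be considered.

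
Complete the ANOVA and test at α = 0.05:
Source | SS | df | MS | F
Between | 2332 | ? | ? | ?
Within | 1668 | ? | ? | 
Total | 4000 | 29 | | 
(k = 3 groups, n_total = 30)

df_between = 2, df_within = 27. MS_between = 1166.0, MS_within = 61.78. F = 18.874, F_crit ≈ 3.354. Reject H₀.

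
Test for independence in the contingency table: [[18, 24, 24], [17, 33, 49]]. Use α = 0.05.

χ² = 3.553. df = 2, critical = 5.991. Fail to reject H₀. No evidence of dependence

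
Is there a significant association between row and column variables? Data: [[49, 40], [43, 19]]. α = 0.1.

χ² = 3.138. df = 1, critical = 2.706. Reject H₀. Variables are dependent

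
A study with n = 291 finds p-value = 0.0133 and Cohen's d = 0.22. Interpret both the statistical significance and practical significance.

Statistically significant (p = 0.0133 < 0.05). Cohen's d = 0.22 indicates a small effect size. Both statistical and practical significance should be considered.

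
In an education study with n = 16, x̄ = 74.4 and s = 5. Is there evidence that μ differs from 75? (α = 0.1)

t = (x̄ - μ₀)/(s/√n) = (74.4 - 75)/(5/√16) = -0.48. df = 15, critical t = ±1.753. Fail to reject H₀.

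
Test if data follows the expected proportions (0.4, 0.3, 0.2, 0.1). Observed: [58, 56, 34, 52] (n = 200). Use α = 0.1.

Expected: [80.0, 60.0, 40.0, 20.0]. χ² = 58.417. df = 3, critical = 6.251. Reject H₀.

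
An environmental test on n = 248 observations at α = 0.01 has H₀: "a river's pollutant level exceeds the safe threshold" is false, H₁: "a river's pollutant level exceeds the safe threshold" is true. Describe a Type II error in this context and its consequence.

Type II error: failing to reject H₀ when it is false — concluding that a river's pollutant level exceeds the safe threshold is not supported when in fact it is. Consequence: allowing unsafe pollution to continue.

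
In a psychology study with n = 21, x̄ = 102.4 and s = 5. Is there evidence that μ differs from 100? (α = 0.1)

t = (x̄ - μ₀)/(s/√n) = (102.4 - 100)/(5/√21) = 2.2. df = 20, critical t = ±1.725. Reject H₀.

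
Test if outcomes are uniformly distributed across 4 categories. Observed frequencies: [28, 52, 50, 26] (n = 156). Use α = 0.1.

Expected = 39 each. χ² = Σ(O-E)²/E = 14.872. df = 3, critical value = 6.251. Reject H₀.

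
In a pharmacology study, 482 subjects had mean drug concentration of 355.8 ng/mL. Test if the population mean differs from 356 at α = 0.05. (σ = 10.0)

z = (x̄ - μ₀)/(σ/√n) = (355.8 - 356)/(10.0/√482) = -0.439. Critical value: ±1.96. Since |-0.439| ≤ 1.96, Fail to reject H₀.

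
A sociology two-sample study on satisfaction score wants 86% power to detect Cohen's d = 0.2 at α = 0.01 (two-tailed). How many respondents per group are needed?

z_{α/2} = 2.576, z_β = Φ⁻¹(0.86) = 1.08. For small effect (d = 0.2): n per group = 2(z_{α/2} + z_β)²/d² = 2(2.576 + 1.08)²/0.2² = 668.3 → 669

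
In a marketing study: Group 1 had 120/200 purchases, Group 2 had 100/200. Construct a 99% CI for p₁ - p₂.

p̂₁ = 0.6, p̂₂ = 0.5. Difference = 0.1. CI = (-0.028, 0.228)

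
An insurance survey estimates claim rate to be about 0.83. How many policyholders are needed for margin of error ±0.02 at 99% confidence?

n = z²p(1-p)/E² = 2.576²×0.83×0.17/0.02² = 2340.8 → n = 2341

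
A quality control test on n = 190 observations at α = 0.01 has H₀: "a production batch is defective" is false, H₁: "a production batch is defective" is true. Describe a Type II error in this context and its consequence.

Type II error: failing to reject H₀ when it is false — concluding that a production batch is defective is not supported when in fact it is. Consequence: shipping a defective batch — faulty products reach customers.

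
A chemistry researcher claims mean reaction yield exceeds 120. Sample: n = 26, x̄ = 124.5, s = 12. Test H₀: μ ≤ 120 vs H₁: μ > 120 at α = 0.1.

t = (124.5 - 120)/(12/√26) = 1.912, df = 25. Critical t = 1.316. Reject H₀.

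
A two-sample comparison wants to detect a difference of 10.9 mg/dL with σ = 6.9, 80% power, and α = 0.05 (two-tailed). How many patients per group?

n per group = 2(z_α/2 + z_β)²σ²/d² = 2×(1.96 + 0.84)²×6.9²/10.9² = 6.3 → n = 7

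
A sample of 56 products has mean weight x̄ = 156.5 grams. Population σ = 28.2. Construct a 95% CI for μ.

CI = x̄ ± z*(σ/√n) = 156.5 ± 1.96(28.2/√56) = 156.5 ± 7.39 = (149.11, 163.89)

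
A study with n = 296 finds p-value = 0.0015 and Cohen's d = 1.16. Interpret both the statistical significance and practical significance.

Statistically significant (p = 0.0015 < 0.05). Cohen's d = 1.16 indicates a large effect size. Both statistical and practical significance should be considered.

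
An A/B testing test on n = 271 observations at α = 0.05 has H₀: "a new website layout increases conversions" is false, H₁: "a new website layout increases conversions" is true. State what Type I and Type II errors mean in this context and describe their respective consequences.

Type I (false positive): concluding that a new website layout increases conversions when it is not — rolling out a layout that doesn't actually help — wasted engineering effort. Type II (false negative): failing to conclude that a new website layout increases conversions when it is — discarding a layout that would have improved conversions — lost revenue. Which is costlier depends on domain priorities and is a judgement call rather than a statistical fact.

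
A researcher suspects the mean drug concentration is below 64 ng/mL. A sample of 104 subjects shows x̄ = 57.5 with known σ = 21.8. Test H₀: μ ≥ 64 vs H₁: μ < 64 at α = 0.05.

z = -3.041. Critical value: -1.645. Reject H₀.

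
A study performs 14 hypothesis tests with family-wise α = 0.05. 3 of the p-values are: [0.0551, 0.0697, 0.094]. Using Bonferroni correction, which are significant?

Bonferroni α = 0.05/14 = 0.00357. None of the given p-values are significant.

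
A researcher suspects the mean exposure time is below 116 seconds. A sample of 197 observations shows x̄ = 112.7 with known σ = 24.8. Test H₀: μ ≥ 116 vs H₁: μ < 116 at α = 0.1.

z = -1.868. Critical value: -1.28. Reject H₀.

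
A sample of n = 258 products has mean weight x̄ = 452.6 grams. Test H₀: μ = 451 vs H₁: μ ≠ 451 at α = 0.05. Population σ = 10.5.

z = (x̄ - μ₀)/(σ/√n) = (452.6 - 451)/(10.5/√258) = 2.448. Critical value: ±1.96. Since |2.448| > 1.96, Reject H₀.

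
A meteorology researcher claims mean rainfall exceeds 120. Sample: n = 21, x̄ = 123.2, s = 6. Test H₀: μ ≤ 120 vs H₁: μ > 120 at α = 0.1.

t = (123.2 - 120)/(6/√21) = 2.444, df = 20. Critical t = 1.325. Reject H₀.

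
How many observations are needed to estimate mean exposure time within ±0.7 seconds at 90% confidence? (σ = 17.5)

n = (z*σ/E)² = (1.645×17.5/0.7)² = 1691.3 → n = 1692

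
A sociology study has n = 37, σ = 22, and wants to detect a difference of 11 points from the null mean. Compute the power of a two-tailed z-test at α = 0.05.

SE = σ/√n = 22/√37 = 3.617. Non-centrality λ = d/SE = 11/3.617 = 3.041. Power ≈ Φ(λ - z_{α/2}) = Φ(3.041 - 1.96) = Φ(1.081) = 0.86.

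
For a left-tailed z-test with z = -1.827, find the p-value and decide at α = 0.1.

p = P(Z < -1.827) = Φ(-1.827) ≈ 0.0338. Since p < 0.1, reject H₀ (significant) at α = 0.1.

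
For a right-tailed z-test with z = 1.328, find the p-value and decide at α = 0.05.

p = P(Z > 1.328) = 1 - Φ(1.328) ≈ 0.0921. Since p ≥ 0.05, fail to reject H₀ (not significant) at α = 0.05.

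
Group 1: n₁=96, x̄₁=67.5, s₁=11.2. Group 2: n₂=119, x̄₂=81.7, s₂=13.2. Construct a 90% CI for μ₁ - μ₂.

Difference = -14.2. SE = √(11.2²/96 + 13.2²/119) = 1.665. CI = (-16.94, -11.46)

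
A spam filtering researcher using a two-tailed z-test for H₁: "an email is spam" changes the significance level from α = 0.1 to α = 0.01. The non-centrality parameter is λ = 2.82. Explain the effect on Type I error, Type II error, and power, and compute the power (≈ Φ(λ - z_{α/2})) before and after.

Decreasing α from 0.1 to 0.01:
• Type I error rate decreases (α is the Type I rate by definition).
• Critical value moves from z_{α/2} = 1.645 to 2.576, so power = Φ(λ - z_{α/2}) goes from Φ(2.82 - 1.645) = 0.88 to Φ(2.82 - 2.576) = 0.596.
• Type II error rate β = 1 - power therefore increases (0.12 → 0.404).
Appropriate when false positives are costly — here, a legitimate email is sent to the spam folder and the user misses it.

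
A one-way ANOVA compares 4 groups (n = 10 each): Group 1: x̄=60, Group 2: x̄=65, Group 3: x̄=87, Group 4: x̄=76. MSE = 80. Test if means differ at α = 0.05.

Grand mean = 72.0. SS_between = 4340.0, MS_between = 1446.67. F = 18.083, F_crit ≈ 2.866. Reject H₀.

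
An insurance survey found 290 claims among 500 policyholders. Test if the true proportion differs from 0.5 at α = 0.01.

p̂ = 0.58, p₀ = 0.5. z = (p̂ - p₀)/√(p₀(1-p₀)/n) = 3.578. Critical: ±2.576. Reject H₀.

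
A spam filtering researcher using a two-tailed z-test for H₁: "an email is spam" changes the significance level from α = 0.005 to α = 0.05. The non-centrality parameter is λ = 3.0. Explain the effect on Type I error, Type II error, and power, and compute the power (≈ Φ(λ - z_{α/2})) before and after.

Increasing α from 0.005 to 0.05:
• Type I error rate increases (α is the Type I rate by definition).
• Critical value moves from z_{α/2} = 2.807 to 1.96, so power = Φ(λ - z_{α/2}) goes from Φ(3.0 - 2.807) = 0.577 to Φ(3.0 - 1.96) = 0.851.
• Type II error rate β = 1 - power therefore decreases (0.423 → 0.149).
Appropriate when false negatives are costly — here, a spam email lands in the inbox.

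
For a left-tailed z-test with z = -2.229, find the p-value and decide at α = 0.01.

p = P(Z < -2.229) = Φ(-2.229) ≈ 0.0129. Since p ≥ 0.01, fail to reject H₀ (not significant) at α = 0.01.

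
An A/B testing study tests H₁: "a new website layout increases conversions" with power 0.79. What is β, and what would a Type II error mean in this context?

β = 1 - power = 1 - 0.79 = 0.21. A Type II error is failing to reject H₀ when H₀ is false (false negative) — here, failing to conclude that a new website layout increases conversions when in fact it is true. Consequence: discarding a layout that would have improved conversions — lost revenue.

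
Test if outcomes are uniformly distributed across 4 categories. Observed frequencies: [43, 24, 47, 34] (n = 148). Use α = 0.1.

Expected = 37 each. χ² = Σ(O-E)²/E = 8.486. df = 3, critical value = 6.251. Reject H₀.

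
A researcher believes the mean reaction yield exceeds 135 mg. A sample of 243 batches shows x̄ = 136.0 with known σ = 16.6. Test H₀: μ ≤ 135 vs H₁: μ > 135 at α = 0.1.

z = 0.939. Critical value: 1.28. Fail to reject H₀.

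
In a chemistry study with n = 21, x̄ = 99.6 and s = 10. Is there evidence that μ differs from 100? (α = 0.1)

t = (x̄ - μ₀)/(s/√n) = (99.6 - 100)/(10/√21) = -0.183. df = 20, critical t = ±1.725. Fail to reject H₀.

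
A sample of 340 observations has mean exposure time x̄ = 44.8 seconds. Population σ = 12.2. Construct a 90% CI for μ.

CI = x̄ ± z*(σ/√n) = 44.8 ± 1.645(12.2/√340) = 44.8 ± 1.09 = (43.71, 45.89)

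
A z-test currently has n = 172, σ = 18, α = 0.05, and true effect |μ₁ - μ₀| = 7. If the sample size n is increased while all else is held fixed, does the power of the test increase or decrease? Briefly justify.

Power increases: a larger n shrinks the standard error σ/√n, moving the sampling distribution under H₁ further from the critical value.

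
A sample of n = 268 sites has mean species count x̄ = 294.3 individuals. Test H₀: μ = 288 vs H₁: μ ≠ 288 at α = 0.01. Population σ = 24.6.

z = (x̄ - μ₀)/(σ/√n) = (294.3 - 288)/(24.6/√268) = 4.192. Critical value: ±2.576. Since |4.192| > 2.576, Reject H₀.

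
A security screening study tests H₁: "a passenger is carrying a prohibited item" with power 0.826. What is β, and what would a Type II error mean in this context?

β = 1 - power = 1 - 0.826 = 0.174. A Type II error is failing to reject H₀ when H₀ is false (false negative) — here, failing to conclude that a passenger is carrying a prohibited item when in fact it is true. Consequence: letting a prohibited item through — security breach.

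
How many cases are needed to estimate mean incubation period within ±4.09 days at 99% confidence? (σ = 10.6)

n = (z*σ/E)² = (2.576×10.6/4.09)² = 44.6 → n = 45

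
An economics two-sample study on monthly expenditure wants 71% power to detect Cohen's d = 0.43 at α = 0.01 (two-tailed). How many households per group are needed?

z_{α/2} = 2.576, z_β = Φ⁻¹(0.71) = 0.553. For small effect (d = 0.43): n per group = 2(z_{α/2} + z_β)²/d² = 2(2.576 + 0.553)²/0.43² = 105.9 → 106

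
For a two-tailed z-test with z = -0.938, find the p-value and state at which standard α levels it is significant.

p = 2·P(Z > |-0.938|) = 2·(1 - Φ(0.938)) ≈ 0.3482. Not significant at any standard level.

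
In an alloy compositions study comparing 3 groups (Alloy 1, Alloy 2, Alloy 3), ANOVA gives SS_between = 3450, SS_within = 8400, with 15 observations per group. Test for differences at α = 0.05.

df_between = 2, df_within = 42. F = MS_between/MS_within = 1725.0/200.0 = 8.625. F_crit ≈ 3.22. Reject H₀. At least one mean differs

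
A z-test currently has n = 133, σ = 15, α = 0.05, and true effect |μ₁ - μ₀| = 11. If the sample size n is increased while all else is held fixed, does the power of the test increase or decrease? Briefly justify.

Power increases: a larger n shrinks the standard error σ/√n, moving the sampling distribution under H₁ further from the critical value.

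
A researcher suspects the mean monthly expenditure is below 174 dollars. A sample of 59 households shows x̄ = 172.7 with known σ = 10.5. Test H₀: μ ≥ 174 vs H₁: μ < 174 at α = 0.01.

z = -0.951. Critical value: -2.33. Fail to reject H₀.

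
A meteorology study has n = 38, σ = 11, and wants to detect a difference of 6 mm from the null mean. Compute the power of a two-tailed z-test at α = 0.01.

SE = σ/√n = 11/√38 = 1.784. Non-centrality λ = d/SE = 6/1.784 = 3.362. Power ≈ Φ(λ - z_{α/2}) = Φ(3.362 - 2.576) = Φ(0.786) = 0.784.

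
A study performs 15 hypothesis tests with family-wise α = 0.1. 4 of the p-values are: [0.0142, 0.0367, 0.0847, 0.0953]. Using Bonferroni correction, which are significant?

Bonferroni α = 0.1/15 = 0.00667. None of the given p-values are significant.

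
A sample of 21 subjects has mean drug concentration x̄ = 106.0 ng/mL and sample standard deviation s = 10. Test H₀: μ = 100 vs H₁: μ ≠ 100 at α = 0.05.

t = (x̄ - μ₀)/(s/√n) = (106.0 - 100)/(10/√21) = 2.75. df = 20, critical t = ±2.086. Reject H₀.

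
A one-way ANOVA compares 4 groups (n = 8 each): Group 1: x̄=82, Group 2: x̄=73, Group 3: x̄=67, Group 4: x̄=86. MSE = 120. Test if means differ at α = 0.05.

Grand mean = 77.0. SS_between = 1776.0, MS_between = 592.0. F = 4.933, F_crit ≈ 2.947. Reject H₀.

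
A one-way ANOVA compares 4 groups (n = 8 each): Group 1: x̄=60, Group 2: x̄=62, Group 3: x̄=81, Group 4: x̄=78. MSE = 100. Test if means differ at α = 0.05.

Grand mean = 70.25. SS_between = 2790.0, MS_between = 930.0. F = 9.3, F_crit ≈ 2.947. Reject H₀.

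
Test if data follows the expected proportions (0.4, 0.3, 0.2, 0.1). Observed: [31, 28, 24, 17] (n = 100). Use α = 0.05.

Expected: [40.0, 30.0, 20.0, 10.0]. χ² = 7.858. df = 3, critical = 7.815. Reject H₀.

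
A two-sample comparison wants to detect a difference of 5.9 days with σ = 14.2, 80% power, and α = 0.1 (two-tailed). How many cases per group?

n per group = 2(z_α/2 + z_β)²σ²/d² = 2×(1.645 + 0.84)²×14.2²/5.9² = 71.5 → n = 72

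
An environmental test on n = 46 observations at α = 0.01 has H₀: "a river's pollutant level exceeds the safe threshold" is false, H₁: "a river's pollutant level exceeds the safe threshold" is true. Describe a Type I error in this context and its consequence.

Type I error: rejecting H₀ when it is true — concluding that a river's pollutant level exceeds the safe threshold when in fact it is not. Consequence: shutting down a compliant factory unnecessarily.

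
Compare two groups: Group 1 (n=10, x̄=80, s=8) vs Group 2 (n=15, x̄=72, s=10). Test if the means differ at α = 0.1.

Pooled sp = 9.27. t = 2.114, df = 23. Critical t = ±1.714. Reject H₀.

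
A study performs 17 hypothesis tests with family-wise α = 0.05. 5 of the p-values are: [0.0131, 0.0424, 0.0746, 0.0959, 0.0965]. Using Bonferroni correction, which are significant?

Bonferroni α = 0.05/17 = 0.00294. None of the given p-values are significant.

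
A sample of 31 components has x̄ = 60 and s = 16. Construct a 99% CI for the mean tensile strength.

CI = x̄ ± t*(s/√n) = 60 ± 2.75(16/√31) = (52.1, 67.9)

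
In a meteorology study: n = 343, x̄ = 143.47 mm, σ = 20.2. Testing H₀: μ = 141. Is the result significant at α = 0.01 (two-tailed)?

z = (143.47 - 141)/(20.2/√343) = 2.265. Since |z| ≤ 2.576, not significant at α = 0.01.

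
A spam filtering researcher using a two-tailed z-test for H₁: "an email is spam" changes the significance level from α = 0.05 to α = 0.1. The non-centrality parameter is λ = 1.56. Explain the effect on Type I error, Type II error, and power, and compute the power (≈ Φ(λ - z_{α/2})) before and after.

Increasing α from 0.05 to 0.1:
• Type I error rate increases (α is the Type I rate by definition).
• Critical value moves from z_{α/2} = 1.96 to 1.645, so power = Φ(λ - z_{α/2}) goes from Φ(1.56 - 1.96) = 0.345 to Φ(1.56 - 1.645) = 0.466.
• Type II error rate β = 1 - power therefore decreases (0.655 → 0.534).
Appropriate when false negatives are costly — here, a spam email lands in the inbox.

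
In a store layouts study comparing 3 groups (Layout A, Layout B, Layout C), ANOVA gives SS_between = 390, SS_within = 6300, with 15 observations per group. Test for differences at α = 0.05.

df_between = 2, df_within = 42. F = MS_between/MS_within = 195.0/150.0 = 1.3. F_crit ≈ 3.22. Fail to reject H₀.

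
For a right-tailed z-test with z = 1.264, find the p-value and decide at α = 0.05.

p = P(Z > 1.264) = 1 - Φ(1.264) ≈ 0.1031. Since p ≥ 0.05, fail to reject H₀ (not significant) at α = 0.05.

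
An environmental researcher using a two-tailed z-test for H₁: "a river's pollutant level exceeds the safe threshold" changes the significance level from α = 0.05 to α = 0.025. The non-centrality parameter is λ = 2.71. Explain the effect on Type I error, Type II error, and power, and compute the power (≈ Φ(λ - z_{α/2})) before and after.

Decreasing α from 0.05 to 0.025:
• Type I error rate decreases (α is the Type I rate by definition).
• Critical value moves from z_{α/2} = 1.96 to 2.241, so power = Φ(λ - z_{α/2}) goes from Φ(2.71 - 1.96) = 0.773 to Φ(2.71 - 2.241) = 0.68.
• Type II error rate β = 1 - power therefore increases (0.227 → 0.32).
Appropriate when false positives are costly — here, shutting down a compliant factory unnecessarily.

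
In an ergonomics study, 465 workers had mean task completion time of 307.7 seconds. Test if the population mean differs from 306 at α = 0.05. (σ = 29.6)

z = (x̄ - μ₀)/(σ/√n) = (307.7 - 306)/(29.6/√465) = 1.238. Critical value: ±1.96. Since |1.238| ≤ 1.96, Fail to reject H₀.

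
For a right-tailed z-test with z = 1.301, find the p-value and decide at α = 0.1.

p = P(Z > 1.301) = 1 - Φ(1.301) ≈ 0.0966. Since p < 0.1, reject H₀ (significant) at α = 0.1.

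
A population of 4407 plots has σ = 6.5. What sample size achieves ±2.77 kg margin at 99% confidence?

Without FPC: n₀ = (2.576×6.5/2.77)² = 36.539. With FPC: n = n₀N/(n₀+N-1) = 36.2 → n = 37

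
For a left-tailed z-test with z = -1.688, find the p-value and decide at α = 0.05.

p = P(Z < -1.688) = Φ(-1.688) ≈ 0.0457. Since p < 0.05, reject H₀ (significant) at α = 0.05.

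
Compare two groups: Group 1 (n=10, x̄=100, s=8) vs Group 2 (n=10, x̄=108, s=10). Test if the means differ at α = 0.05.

Pooled sp = 9.06. t = -1.975, df = 18. Critical t = ±2.101. Fail to reject H₀.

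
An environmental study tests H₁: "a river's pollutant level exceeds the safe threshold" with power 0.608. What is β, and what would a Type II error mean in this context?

β = 1 - power = 1 - 0.608 = 0.392. A Type II error is failing to reject H₀ when H₀ is false (false negative) — here, failing to conclude that a river's pollutant level exceeds the safe threshold when in fact it is true. Consequence: allowing unsafe pollution to continue.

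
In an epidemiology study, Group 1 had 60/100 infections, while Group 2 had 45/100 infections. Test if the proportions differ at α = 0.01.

p̂₁ = 0.6, p̂₂ = 0.45, pooled p̂ = 0.525. z = 2.124. Critical: ±2.576. Fail to reject H₀.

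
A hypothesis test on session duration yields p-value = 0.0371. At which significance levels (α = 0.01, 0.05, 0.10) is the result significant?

p = 0.0371. Significant at: α = 0.05, 0.1.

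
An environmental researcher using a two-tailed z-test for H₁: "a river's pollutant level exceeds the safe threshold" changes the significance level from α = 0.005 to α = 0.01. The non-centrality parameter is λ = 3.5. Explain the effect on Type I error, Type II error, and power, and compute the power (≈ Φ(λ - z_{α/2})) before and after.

Increasing α from 0.005 to 0.01:
• Type I error rate increases (α is the Type I rate by definition).
• Critical value moves from z_{α/2} = 2.807 to 2.576, so power = Φ(λ - z_{α/2}) goes from Φ(3.5 - 2.807) = 0.756 to Φ(3.5 - 2.576) = 0.822.
• Type II error rate β = 1 - power therefore decreases (0.244 → 0.178).
Appropriate when false negatives are costly — here, allowing unsafe pollution to continue.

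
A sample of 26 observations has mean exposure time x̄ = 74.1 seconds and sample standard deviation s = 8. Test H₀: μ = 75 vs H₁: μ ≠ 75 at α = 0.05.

t = (x̄ - μ₀)/(s/√n) = (74.1 - 75)/(8/√26) = -0.574. df = 25, critical t = ±2.06. Fail to reject H₀.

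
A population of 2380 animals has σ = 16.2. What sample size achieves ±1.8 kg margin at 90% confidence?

Without FPC: n₀ = (1.645×16.2/1.8)² = 219.188. With FPC: n = n₀N/(n₀+N-1) = 200.8 → n = 201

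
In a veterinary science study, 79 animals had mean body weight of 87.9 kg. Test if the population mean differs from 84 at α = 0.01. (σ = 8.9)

z = (x̄ - μ₀)/(σ/√n) = (87.9 - 84)/(8.9/√79) = 3.895. Critical value: ±2.576. Since |3.895| > 2.576, Reject H₀.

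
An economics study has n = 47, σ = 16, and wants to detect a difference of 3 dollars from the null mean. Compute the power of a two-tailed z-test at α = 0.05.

SE = σ/√n = 16/√47 = 2.334. Non-centrality λ = d/SE = 3/2.334 = 1.285. Power ≈ Φ(λ - z_{α/2}) = Φ(1.285 - 1.96) = Φ(-0.675) = 0.25.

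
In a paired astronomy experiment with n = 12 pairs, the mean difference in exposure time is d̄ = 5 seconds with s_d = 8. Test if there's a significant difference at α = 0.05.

t = d̄/(s_d/√n) = 5/(8/√12) = 2.165. df = 11, critical t = ±2.201. Fail to reject H₀.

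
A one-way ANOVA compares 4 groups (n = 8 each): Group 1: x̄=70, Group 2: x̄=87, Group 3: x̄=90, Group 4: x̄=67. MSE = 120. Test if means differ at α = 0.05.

Grand mean = 78.5. SS_between = 3272.0, MS_between = 1090.67. F = 9.089, F_crit ≈ 2.947. Reject H₀.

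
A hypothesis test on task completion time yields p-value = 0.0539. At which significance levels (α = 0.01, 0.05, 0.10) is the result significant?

p = 0.0539. Significant at: α = 0.1.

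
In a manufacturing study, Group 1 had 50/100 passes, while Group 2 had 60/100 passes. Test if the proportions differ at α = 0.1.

p̂₁ = 0.5, p̂₂ = 0.6, pooled p̂ = 0.55. z = -1.421. Critical: ±1.645. Fail to reject H₀.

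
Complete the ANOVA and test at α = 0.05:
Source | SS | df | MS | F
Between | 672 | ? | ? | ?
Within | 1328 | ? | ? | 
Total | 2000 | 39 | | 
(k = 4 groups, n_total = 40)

df_between = 3, df_within = 36. MS_between = 224.0, MS_within = 36.89. F = 6.072, F_crit ≈ 2.866. Reject H₀.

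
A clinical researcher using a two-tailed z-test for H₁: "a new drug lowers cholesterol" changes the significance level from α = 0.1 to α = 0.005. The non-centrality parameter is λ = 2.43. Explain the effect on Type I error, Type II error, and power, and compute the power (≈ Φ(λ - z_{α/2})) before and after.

Decreasing α from 0.1 to 0.005:
• Type I error rate decreases (α is the Type I rate by definition).
• Critical value moves from z_{α/2} = 1.645 to 2.807, so power = Φ(λ - z_{α/2}) goes from Φ(2.43 - 1.645) = 0.784 to Φ(2.43 - 2.807) = 0.353.
• Type II error rate β = 1 - power therefore increases (0.216 → 0.647).
Appropriate when false positives are costly — here, approving an ineffective drug — patients take a useless medication and may skip effective alternatives.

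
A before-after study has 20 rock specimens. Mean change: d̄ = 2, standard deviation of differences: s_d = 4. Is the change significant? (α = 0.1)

t = d̄/(s_d/√n) = 2/(4/√20) = 2.236. df = 19, critical t = ±1.729. Reject H₀.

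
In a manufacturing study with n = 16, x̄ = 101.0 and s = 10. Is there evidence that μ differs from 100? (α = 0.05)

t = (x̄ - μ₀)/(s/√n) = (101.0 - 100)/(10/√16) = 0.4. df = 15, critical t = ±2.131. Fail to reject H₀.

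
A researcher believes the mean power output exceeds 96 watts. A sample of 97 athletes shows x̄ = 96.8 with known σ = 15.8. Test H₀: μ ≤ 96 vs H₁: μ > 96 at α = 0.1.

z = 0.499. Critical value: 1.28. Fail to reject H₀.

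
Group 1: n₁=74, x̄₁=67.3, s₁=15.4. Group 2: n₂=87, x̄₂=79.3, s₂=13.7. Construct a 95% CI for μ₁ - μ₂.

Difference = -12.0. SE = √(15.4²/74 + 13.7²/87) = 2.316. CI = (-16.54, -7.46)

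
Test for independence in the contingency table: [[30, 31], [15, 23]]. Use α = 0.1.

χ² = 0.89. df = 1, critical = 2.706. Fail to reject H₀. No evidence of dependence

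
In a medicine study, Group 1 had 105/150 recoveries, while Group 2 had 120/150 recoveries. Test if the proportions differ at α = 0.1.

p̂₁ = 0.7, p̂₂ = 0.8, pooled p̂ = 0.75. z = -2.0. Critical: ±1.645. Reject H₀.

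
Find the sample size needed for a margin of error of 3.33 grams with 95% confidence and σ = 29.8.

n = (z*σ/E)² = (1.96×29.8/3.33)² = 307.6 → n = 308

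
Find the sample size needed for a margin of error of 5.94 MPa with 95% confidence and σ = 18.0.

n = (z*σ/E)² = (1.96×18.0/5.94)² = 35.3 → n = 36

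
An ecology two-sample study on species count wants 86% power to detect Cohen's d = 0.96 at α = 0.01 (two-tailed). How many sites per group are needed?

z_{α/2} = 2.576, z_β = Φ⁻¹(0.86) = 1.08. For large effect (d = 0.96): n per group = 2(z_{α/2} + z_β)²/d² = 2(2.576 + 1.08)²/0.96² = 29.01 → 30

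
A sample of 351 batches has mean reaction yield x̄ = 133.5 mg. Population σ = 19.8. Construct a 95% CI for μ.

CI = x̄ ± z*(σ/√n) = 133.5 ± 1.96(19.8/√351) = 133.5 ± 2.07 = (131.43, 135.57)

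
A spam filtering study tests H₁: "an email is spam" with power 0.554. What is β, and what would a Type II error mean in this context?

β = 1 - power = 1 - 0.554 = 0.446. A Type II error is failing to reject H₀ when H₀ is false (false negative) — here, failing to conclude that an email is spam when in fact it is true. Consequence: a spam email lands in the inbox.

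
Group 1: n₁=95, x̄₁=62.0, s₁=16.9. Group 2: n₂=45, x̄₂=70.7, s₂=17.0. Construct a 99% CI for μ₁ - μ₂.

Difference = -8.7. SE = √(16.9²/95 + 17.0²/45) = 3.071. CI = (-16.61, -0.79)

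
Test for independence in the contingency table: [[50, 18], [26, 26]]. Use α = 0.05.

χ² = 7.025. df = 1, critical = 3.841. Reject H₀. Variables are dependent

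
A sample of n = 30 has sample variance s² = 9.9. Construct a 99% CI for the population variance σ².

df = 29. χ²_{0.005} = 52.336, χ²_{0.995} = 13.121. CI for σ² = ((n-1)s²/χ²_{α/2}, (n-1)s²/χ²_{1-α/2}) = (29·9.9/52.336, 29·9.9/13.121) = (5.49, 21.88)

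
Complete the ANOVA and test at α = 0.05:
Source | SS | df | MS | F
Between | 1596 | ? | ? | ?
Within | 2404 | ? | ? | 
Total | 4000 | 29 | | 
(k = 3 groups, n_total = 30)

df_between = 2, df_within = 27. MS_between = 798.0, MS_within = 89.04. F = 8.963, F_crit ≈ 3.354. Reject H₀.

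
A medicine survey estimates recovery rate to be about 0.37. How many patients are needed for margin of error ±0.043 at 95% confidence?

n = z²p(1-p)/E² = 1.96²×0.37×0.63/0.043² = 484.3 → n = 485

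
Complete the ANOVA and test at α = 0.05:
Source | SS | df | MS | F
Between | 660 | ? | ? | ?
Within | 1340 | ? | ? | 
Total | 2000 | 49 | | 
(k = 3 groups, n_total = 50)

df_between = 2, df_within = 47. MS_between = 330.0, MS_within = 28.51. F = 11.575, F_crit ≈ 3.195. Reject H₀.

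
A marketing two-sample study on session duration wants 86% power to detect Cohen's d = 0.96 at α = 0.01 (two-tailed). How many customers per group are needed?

z_{α/2} = 2.576, z_β = Φ⁻¹(0.86) = 1.08. For large effect (d = 0.96): n per group = 2(z_{α/2} + z_β)²/d² = 2(2.576 + 1.08)²/0.96² = 29.01 → 30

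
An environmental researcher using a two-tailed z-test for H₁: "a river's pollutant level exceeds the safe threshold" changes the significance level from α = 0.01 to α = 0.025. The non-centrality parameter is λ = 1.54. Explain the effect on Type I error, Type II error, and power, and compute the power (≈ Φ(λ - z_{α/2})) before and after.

Increasing α from 0.01 to 0.025:
• Type I error rate increases (α is the Type I rate by definition).
• Critical value moves from z_{α/2} = 2.576 to 2.241, so power = Φ(λ - z_{α/2}) goes from Φ(1.54 - 2.576) = 0.15 to Φ(1.54 - 2.241) = 0.242.
• Type II error rate β = 1 - power therefore decreases (0.85 → 0.758).
Appropriate when false negatives are costly — here, allowing unsafe pollution to continue.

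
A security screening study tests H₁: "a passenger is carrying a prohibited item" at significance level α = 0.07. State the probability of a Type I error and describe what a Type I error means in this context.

P(Type I error) = α = 0.07. A Type I error is rejecting H₀ when H₀ is actually true (false positive) — here, concluding that a passenger is carrying a prohibited item when in fact this is not the case. Consequence: detaining an innocent passenger — delay and inconvenience.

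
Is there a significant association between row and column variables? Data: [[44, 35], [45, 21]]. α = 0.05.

χ² = 2.365. df = 1, critical = 3.841. Fail to reject H₀. No evidence of dependence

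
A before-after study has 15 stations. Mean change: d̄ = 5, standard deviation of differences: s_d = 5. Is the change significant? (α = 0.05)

t = d̄/(s_d/√n) = 5/(5/√15) = 3.873. df = 14, critical t = ±2.145. Reject H₀.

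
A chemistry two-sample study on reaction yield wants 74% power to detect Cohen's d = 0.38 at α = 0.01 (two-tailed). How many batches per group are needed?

z_{α/2} = 2.576, z_β = Φ⁻¹(0.74) = 0.643. For small effect (d = 0.38): n per group = 2(z_{α/2} + z_β)²/d² = 2(2.576 + 0.643)²/0.38² = 143.5 → 144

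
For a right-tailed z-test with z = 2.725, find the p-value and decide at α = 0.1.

p = P(Z > 2.725) = 1 - Φ(2.725) ≈ 0.0032. Since p < 0.1, reject H₀ (significant) at α = 0.1.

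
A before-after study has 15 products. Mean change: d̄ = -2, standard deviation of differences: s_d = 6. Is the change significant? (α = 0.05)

t = d̄/(s_d/√n) = -2/(6/√15) = -1.291. df = 14, critical t = ±2.145. Fail to reject H₀.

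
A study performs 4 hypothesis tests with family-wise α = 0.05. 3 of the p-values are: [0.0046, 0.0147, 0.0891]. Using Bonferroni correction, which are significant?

Bonferroni α = 0.05/4 = 0.0125. Significant p-values: [0.0046]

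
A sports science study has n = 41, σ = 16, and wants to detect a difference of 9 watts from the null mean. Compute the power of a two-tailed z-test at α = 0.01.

SE = σ/√n = 16/√41 = 2.499. Non-centrality λ = d/SE = 9/2.499 = 3.602. Power ≈ Φ(λ - z_{α/2}) = Φ(3.602 - 2.576) = Φ(1.026) = 0.847.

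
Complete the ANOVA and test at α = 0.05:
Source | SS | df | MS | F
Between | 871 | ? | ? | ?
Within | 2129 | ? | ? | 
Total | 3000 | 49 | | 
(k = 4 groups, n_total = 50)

df_between = 3, df_within = 46. MS_between = 290.33, MS_within = 46.28. F = 6.273, F_crit ≈ 2.807. Reject H₀.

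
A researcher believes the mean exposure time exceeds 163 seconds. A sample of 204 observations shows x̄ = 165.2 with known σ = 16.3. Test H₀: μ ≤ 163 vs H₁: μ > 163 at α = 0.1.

z = 1.928. Critical value: 1.28. Reject H₀.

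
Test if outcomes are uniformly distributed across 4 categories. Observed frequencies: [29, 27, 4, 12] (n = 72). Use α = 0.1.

Expected = 18 each. χ² = Σ(O-E)²/E = 24.111. df = 3, critical value = 6.251. Reject H₀.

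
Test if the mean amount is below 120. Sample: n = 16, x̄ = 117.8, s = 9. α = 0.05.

t = (117.8 - 120)/(9/√16) = -0.978, df = 15. Critical t = -1.753. Fail to reject H₀.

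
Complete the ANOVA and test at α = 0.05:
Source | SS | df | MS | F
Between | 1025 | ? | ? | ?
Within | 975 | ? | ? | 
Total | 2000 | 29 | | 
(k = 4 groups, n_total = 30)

df_between = 3, df_within = 26. MS_between = 341.67, MS_within = 37.5. F = 9.111, F_crit ≈ 2.975. Reject H₀.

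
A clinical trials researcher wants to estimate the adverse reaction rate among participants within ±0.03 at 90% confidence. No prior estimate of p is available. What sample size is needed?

Conservative approach: use p = 0.5 (maximizes p(1-p) = 0.25). n = z²(0.25)/E² = 1.645²×0.25/0.03² = 751.7 → n = 752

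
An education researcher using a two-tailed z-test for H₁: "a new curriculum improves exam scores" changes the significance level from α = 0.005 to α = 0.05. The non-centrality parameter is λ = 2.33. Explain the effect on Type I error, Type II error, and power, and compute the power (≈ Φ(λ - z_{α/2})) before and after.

Increasing α from 0.005 to 0.05:
• Type I error rate increases (α is the Type I rate by definition).
• Critical value moves from z_{α/2} = 2.807 to 1.96, so power = Φ(λ - z_{α/2}) goes from Φ(2.33 - 2.807) = 0.317 to Φ(2.33 - 1.96) = 0.644.
• Type II error rate β = 1 - power therefore decreases (0.683 → 0.356).
Appropriate when false negatives are costly — here, keeping the old curriculum when the new one would have helped students.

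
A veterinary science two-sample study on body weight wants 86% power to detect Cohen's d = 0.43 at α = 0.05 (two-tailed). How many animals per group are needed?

z_{α/2} = 1.96, z_β = Φ⁻¹(0.86) = 1.08. For small effect (d = 0.43): n per group = 2(z_{α/2} + z_β)²/d² = 2(1.96 + 1.08)²/0.43² = 100.0 → 100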